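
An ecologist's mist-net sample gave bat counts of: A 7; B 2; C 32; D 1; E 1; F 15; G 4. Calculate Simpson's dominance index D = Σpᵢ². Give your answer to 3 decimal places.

Total N = 7+2+32+1+1+15+4 = 62, so the proportions are 0.1129, 0.03226, 0.51613, 0.01613, 0.01613, 0.24194, 0.06452 (working shown to 5 dp, full precision carried).
D = 0.1129² + 0.03226² + 0.51613² + 0.01613² + 0.01613² + 0.24194² + 0.06452² = 0.01275 + 0.00104 + 0.26639 + 0.00026 + 0.00026 + 0.05853 + 0.00416 = 0.34339.
To 3 decimal places, D = 0.343.

0.343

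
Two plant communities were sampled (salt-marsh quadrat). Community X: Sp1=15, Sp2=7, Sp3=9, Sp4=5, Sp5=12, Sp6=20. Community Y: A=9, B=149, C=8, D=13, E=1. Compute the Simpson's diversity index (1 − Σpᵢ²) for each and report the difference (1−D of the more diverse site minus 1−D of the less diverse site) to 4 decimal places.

Community X: N=68, proportions 0.220588, 0.102941, 0.132353, 0.073529, 0.176471, 0.294118, giving 1−D = 0.800173 (working shown to 6 dp, full precision carried).
Community Y: N=180, proportions 0.05, 0.827778, 0.044444, 0.072222, 0.005556, giving 1−D = 0.305062.
Difference = |0.800173 − 0.305062| = 0.495111, i.e. 0.4951 to 4 decimal places.

0.4951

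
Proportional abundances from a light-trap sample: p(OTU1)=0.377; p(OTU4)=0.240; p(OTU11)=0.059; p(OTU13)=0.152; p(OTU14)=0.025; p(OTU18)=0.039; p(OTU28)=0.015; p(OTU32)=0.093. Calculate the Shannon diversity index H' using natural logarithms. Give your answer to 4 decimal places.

1.6662

Each pᵢ ln pᵢ term (working shown to 6 dp, full precision carried): 0.377×(-0.975510)=-0.367767, 0.24×(-1.427116)=-0.342508, 0.059×(-2.830218)=-0.166983, 0.152×(-1.883875)=-0.286349, 0.025×(-3.688879)=-0.092222, 0.039×(-3.244194)=-0.126524, 0.015×(-4.199705)=-0.062996, 0.093×(-2.375156)=-0.220889.
Sum = -1.666238, so H' = 1.6662.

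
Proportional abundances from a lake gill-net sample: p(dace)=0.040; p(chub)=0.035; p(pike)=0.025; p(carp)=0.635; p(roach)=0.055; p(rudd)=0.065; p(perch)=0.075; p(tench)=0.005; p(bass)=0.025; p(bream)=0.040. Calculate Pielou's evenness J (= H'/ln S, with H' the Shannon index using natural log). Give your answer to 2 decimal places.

H' = −Σ pᵢ ln pᵢ = −((-0.1288) + (-0.1173) + (-0.0922) + (-0.2884) + (-0.1595) + (-0.1777) + (-0.1943) + (-0.0265) + (-0.0922) + (-0.1288)) = 1.4056 (working shown to 4 dp, full precision carried).
With S = 10 species, ln S = 2.3026, so J = 1.4056/2.3026 = 0.6105, i.e. 0.61 to 2 decimal places.

0.61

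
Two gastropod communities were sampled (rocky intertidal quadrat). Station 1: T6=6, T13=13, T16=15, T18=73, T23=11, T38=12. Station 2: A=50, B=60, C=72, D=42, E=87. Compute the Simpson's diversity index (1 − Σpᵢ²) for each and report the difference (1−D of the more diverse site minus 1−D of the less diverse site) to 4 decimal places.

Station 1: N=130, proportions 0.046154, 0.1, 0.115385, 0.561538, 0.084615, 0.092308, giving 1−D = 0.643550 (working shown to 6 dp, full precision carried).
Station 2: N=311, proportions 0.160772, 0.192926, 0.231511, 0.135048, 0.279743, giving 1−D = 0.786840.
Difference = |0.643550 − 0.786840| = 0.143290, i.e. 0.1433 to 4 decimal places.

0.1433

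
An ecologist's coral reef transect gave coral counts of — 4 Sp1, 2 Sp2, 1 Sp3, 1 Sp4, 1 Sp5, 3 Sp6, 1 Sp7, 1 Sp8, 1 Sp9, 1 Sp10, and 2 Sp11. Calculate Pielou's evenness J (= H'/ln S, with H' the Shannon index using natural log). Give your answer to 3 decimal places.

Total N = 4+2+1+1+1+3+1+1+1+1+2 = 18, so the proportions are 0.22222, 0.11111, 0.05556, 0.05556, 0.05556, 0.16667, 0.05556, 0.05556, 0.05556, 0.05556, 0.11111 (working shown to 5 dp, full precision carried).
H' = −Σ pᵢ ln pᵢ = −((-0.33424) + (-0.24414) + (-0.16058) + (-0.16058) + (-0.16058) + (-0.29863) + (-0.16058) + (-0.16058) + (-0.16058) + (-0.16058) + (-0.24414)) = 2.24517.
With S = 11 species, ln S = 2.39790, so J = 2.24517/2.39790 = 0.93631, i.e. 0.936 to 3 decimal places.

0.936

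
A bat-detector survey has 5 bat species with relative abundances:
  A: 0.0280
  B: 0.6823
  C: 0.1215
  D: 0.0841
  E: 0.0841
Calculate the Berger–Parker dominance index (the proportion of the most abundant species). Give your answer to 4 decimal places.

0.6823

The largest proportion is 0.6823, i.e. d = 0.6823 to 4 decimal places.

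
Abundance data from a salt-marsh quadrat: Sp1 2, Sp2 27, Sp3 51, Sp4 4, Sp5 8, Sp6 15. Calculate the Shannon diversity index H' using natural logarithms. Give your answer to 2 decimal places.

Total N = 2+27+51+4+8+15 = 107, so the proportions are 0.0187, 0.2523, 0.4766, 0.0374, 0.0748, 0.1402 (working shown to 4 dp, full precision carried).
Each pᵢ ln pᵢ term: 0.0187×(-3.9797)=-0.0744, 0.2523×(-1.3770)=-0.3475, 0.4766×(-0.7410)=-0.3532, 0.0374×(-3.2865)=-0.1229, 0.0748×(-2.5934)=-0.1939, 0.1402×(-1.9648)=-0.2754.
Sum = -1.3672, so H' = 1.37.

1.37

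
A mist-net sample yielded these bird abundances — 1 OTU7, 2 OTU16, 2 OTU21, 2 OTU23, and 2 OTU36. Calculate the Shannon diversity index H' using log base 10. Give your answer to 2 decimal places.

Total N = 1+2+2+2+2 = 9, so the proportions are 0.1111, 0.2222, 0.2222, 0.2222, 0.2222 (working shown to 4 dp, full precision carried).
Each pᵢ log₁₀ pᵢ term: 0.1111×(-0.9542)=-0.1060, 0.2222×(-0.6532)=-0.1452, 0.2222×(-0.6532)=-0.1452, 0.2222×(-0.6532)=-0.1452, 0.2222×(-0.6532)=-0.1452.
Sum = -0.6867, so H' = 0.69.

0.69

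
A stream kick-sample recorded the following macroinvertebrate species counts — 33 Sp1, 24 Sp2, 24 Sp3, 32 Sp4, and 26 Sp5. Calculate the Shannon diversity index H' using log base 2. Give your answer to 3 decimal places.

Total N = 33+24+24+32+26 = 139, so the proportions are 0.23741, 0.17266, 0.17266, 0.23022, 0.18705 (working shown to 5 dp, full precision carried).
Each pᵢ log₂ pᵢ term: 0.23741×(-2.07455)=-0.49252, 0.17266×(-2.53398)=-0.43752, 0.17266×(-2.53398)=-0.43752, 0.23022×(-2.11894)=-0.48781, 0.18705×(-2.41850)=-0.45238.
Sum = -2.30776, so H' = 2.308.

2.308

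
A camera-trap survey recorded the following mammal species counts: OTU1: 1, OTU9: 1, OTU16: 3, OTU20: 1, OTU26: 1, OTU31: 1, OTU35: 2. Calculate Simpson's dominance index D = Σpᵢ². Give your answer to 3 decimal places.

0.180

Total N = 1+1+3+1+1+1+2 = 10, so the proportions are 0.1, 0.1, 0.3, 0.1, 0.1, 0.1, 0.2 (working shown to 5 dp, full precision carried).
D = 0.1² + 0.1² + 0.3² + 0.1² + 0.1² + 0.1² + 0.2² = 0.01000 + 0.01000 + 0.09000 + 0.01000 + 0.01000 + 0.01000 + 0.04000 = 0.18000.
To 3 decimal places, D = 0.180.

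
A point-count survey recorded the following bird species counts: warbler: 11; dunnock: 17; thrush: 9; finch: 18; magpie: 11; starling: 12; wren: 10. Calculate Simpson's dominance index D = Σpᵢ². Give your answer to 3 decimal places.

0.152

Total N = 11+17+9+18+11+12+10 = 88, so the proportions are 0.125, 0.19318, 0.10227, 0.20455, 0.125, 0.13636, 0.11364 (working shown to 5 dp, full precision carried).
D = 0.125² + 0.19318² + 0.10227² + 0.20455² + 0.125² + 0.13636² + 0.11364² = 0.01562 + 0.03732 + 0.01046 + 0.04184 + 0.01562 + 0.01860 + 0.01291 = 0.15238.
To 3 decimal places, D = 0.152.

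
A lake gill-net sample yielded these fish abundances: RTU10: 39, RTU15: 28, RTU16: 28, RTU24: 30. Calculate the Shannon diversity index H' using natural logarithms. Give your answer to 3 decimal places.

Total N = 39+28+28+30 = 125, so the proportions are 0.312, 0.224, 0.224, 0.24 (working shown to 5 dp, full precision carried).
Each pᵢ ln pᵢ term: 0.312×(-1.16475)=-0.36340, 0.224×(-1.49611)=-0.33513, 0.224×(-1.49611)=-0.33513, 0.24×(-1.42712)=-0.34251.
Sum = -1.37617, so H' = 1.376.

1.376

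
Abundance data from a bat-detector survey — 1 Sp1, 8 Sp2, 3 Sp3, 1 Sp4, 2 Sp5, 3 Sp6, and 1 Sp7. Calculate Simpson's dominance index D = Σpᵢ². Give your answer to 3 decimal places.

Total N = 1+8+3+1+2+3+1 = 19, so the proportions are 0.05263, 0.42105, 0.15789, 0.05263, 0.10526, 0.15789, 0.05263 (working shown to 5 dp, full precision carried).
D = 0.05263² + 0.42105² + 0.15789² + 0.05263² + 0.10526² + 0.15789² + 0.05263² = 0.00277 + 0.17729 + 0.02493 + 0.00277 + 0.01108 + 0.02493 + 0.00277 = 0.24654.
To 3 decimal places, D = 0.247.

0.247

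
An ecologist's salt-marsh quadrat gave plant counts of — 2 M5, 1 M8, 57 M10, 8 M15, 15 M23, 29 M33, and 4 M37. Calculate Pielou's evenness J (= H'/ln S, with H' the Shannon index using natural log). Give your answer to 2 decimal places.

0.70

Total N = 2+1+57+8+15+29+4 = 116, so the proportions are 0.0172, 0.0086, 0.4914, 0.069, 0.1293, 0.25, 0.0345 (working shown to 4 dp, full precision carried).
H' = −Σ pᵢ ln pᵢ = −((-0.0700) + (-0.0410) + (-0.3491) + (-0.1844) + (-0.2645) + (-0.3466) + (-0.1161)) = 1.3718.
With S = 7 species, ln S = 1.9459, so J = 1.3718/1.9459 = 0.7049, i.e. 0.70 to 2 decimal places.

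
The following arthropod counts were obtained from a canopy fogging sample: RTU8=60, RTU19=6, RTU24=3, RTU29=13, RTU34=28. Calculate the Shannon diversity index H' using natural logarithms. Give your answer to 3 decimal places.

Total N = 60+6+3+13+28 = 110, so the proportions are 0.54545, 0.05455, 0.02727, 0.11818, 0.25455 (working shown to 5 dp, full precision carried).
Each pᵢ ln pᵢ term: 0.54545×(-0.60614)=-0.33062, 0.05455×(-2.90872)=-0.15866, 0.02727×(-3.60187)=-0.09823, 0.11818×(-2.13553)=-0.25238, 0.25455×(-1.36828)=-0.34829.
Sum = -1.18818, so H' = 1.188.

1.188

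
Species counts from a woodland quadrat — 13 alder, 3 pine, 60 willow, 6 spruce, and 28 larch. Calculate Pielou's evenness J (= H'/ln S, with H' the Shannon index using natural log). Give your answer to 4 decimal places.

Total N = 13+3+60+6+28 = 110, so the proportions are 0.118182, 0.027273, 0.545455, 0.054545, 0.254545 (working shown to 6 dp, full precision carried).
H' = −Σ pᵢ ln pᵢ = −((-0.252381) + (-0.098233) + (-0.330620) + (-0.158658) + (-0.348288)) = 1.188179.
With S = 5 species, ln S = 1.609438, so J = 1.188179/1.609438 = 0.738257, i.e. 0.7383 to 4 decimal places.

0.7383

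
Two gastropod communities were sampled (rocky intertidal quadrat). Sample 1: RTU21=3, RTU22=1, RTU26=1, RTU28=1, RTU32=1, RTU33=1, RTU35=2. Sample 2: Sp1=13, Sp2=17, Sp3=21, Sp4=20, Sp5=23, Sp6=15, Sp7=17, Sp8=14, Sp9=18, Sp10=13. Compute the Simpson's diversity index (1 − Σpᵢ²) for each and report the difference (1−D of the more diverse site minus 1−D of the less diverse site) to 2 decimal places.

0.08

Sample 1: N=10, proportions 0.3, 0.1, 0.1, 0.1, 0.1, 0.1, 0.2, giving 1−D = 0.8200 (working shown to 4 dp, full precision carried).
Sample 2: N=171, proportions 0.076, 0.0994, 0.1228, 0.117, 0.1345, 0.0877, 0.0994, 0.0819, 0.1053, 0.076, giving 1−D = 0.8963.
Difference = |0.8200 − 0.8963| = 0.0763, i.e. 0.08 to 2 decimal places.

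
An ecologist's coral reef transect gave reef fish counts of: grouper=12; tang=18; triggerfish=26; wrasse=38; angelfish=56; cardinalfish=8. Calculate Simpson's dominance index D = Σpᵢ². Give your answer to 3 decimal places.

0.232

Total N = 12+18+26+38+56+8 = 158, so the proportions are 0.07595, 0.11392, 0.16456, 0.24051, 0.35443, 0.05063 (working shown to 5 dp, full precision carried).
D = 0.07595² + 0.11392² + 0.16456² + 0.24051² + 0.35443² + 0.05063² = 0.00577 + 0.01298 + 0.02708 + 0.05784 + 0.12562 + 0.00256 = 0.23185.
To 3 decimal places, D = 0.232.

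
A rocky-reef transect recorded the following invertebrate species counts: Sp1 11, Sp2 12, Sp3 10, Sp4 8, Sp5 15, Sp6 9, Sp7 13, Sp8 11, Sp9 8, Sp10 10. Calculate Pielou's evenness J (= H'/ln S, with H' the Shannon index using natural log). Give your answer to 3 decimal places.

0.992

Total N = 11+12+10+8+15+9+13+11+8+10 = 107, so the proportions are 0.1028, 0.11215, 0.09346, 0.07477, 0.14019, 0.08411, 0.1215, 0.1028, 0.07477, 0.09346 (working shown to 5 dp, full precision carried).
H' = −Σ pᵢ ln pᵢ = −((-0.23387) + (-0.24537) + (-0.22152) + (-0.19390) + (-0.27544) + (-0.20823) + (-0.25610) + (-0.23387) + (-0.19390) + (-0.22152)) = 2.28371.
With S = 10 species, ln S = 2.30259, so J = 2.28371/2.30259 = 0.99180, i.e. 0.992 to 3 decimal places.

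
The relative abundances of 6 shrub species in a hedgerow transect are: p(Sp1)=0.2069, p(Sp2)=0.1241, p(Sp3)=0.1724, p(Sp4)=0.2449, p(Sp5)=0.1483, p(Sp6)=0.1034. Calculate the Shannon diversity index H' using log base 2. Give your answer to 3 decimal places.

2.525

Each pᵢ log₂ pᵢ term (working shown to 5 dp, full precision carried): 0.2069×(-2.27299)=-0.47028, 0.1241×(-3.01042)=-0.37359, 0.1724×(-2.53617)=-0.43724, 0.2449×(-2.02974)=-0.49708, 0.1483×(-2.75341)=-0.40833, 0.1034×(-3.27369)=-0.33850.
Sum = -2.52502, so H' = 2.525.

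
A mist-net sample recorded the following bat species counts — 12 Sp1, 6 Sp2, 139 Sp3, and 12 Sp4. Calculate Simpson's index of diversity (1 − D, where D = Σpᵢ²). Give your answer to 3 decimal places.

0.312

Total N = 12+6+139+12 = 169, so the proportions are 0.07101, 0.0355, 0.82249, 0.07101 (working shown to 5 dp, full precision carried).
D = 0.07101² + 0.0355² + 0.82249² + 0.07101² = 0.00504 + 0.00126 + 0.67648 + 0.00504 = 0.68783.
So 1 − D = 0.31217, i.e. 0.312 to 3 decimal places.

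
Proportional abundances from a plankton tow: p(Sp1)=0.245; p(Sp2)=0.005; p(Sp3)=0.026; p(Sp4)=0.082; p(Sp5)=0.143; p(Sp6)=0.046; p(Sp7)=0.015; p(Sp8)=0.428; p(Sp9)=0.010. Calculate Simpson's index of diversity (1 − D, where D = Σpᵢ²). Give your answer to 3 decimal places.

0.726

D = 0.245² + 0.005² + 0.026² + 0.082² + 0.143² + 0.046² + 0.015² + 0.428² + 0.01² = 0.06002 + 0.00003 + 0.00068 + 0.00672 + 0.02045 + 0.00212 + 0.00022 + 0.18318 + 0.00010 = 0.27352 (working shown to 5 dp, full precision carried).
So 1 − D = 0.72648, i.e. 0.726 to 3 decimal places.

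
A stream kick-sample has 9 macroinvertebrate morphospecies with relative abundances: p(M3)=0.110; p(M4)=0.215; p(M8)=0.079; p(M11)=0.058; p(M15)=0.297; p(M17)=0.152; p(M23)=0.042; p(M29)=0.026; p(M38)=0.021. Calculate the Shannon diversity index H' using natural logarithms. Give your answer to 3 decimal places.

1.895

Each pᵢ ln pᵢ term (working shown to 5 dp, full precision carried): 0.11×(-2.20727)=-0.24280, 0.215×(-1.53712)=-0.33048, 0.079×(-2.53831)=-0.20053, 0.058×(-2.84731)=-0.16514, 0.297×(-1.21402)=-0.36056, 0.152×(-1.88387)=-0.28635, 0.042×(-3.17009)=-0.13314, 0.026×(-3.64966)=-0.09489, 0.021×(-3.86323)=-0.08113.
Sum = -1.89503, so H' = 1.895.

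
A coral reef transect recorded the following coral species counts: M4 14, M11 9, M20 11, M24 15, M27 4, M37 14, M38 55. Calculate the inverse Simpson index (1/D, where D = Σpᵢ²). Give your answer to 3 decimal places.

Total N = 14+9+11+15+4+14+55 = 122, so the proportions are 0.1147541, 0.0737705, 0.0901639, 0.1229508, 0.0327869, 0.1147541, 0.4508197 (working shown to 7 dp, full precision carried).
D = 0.1147541² + 0.0737705² + 0.0901639² + 0.1229508² + 0.0327869² + 0.1147541² + 0.4508197² = 0.0131685 + 0.0054421 + 0.0081295 + 0.0151169 + 0.0010750 + 0.0131685 + 0.2032384 = 0.2593389.
So 1/D = 3.85596, i.e. 3.856 to 3 decimal places.

3.856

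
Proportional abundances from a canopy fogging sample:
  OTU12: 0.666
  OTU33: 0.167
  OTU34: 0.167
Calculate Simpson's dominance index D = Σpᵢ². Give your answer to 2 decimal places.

0.50

D = 0.666² + 0.167² + 0.167² = 0.4436 + 0.0279 + 0.0279 = 0.4993 (working shown to 4 dp, full precision carried).
To 2 decimal places, D = 0.50.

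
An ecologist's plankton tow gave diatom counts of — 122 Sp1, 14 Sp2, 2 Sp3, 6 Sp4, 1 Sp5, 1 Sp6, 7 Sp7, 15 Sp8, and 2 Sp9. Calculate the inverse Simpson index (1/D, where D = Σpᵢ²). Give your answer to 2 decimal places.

Total N = 122+14+2+6+1+1+7+15+2 = 170, so the proportions are 0.71765, 0.08235, 0.01176, 0.03529, 0.00588, 0.00588, 0.04118, 0.08824, 0.01176 (working shown to 5 dp, full precision carried).
D = 0.71765² + 0.08235² + 0.01176² + 0.03529² + 0.00588² + 0.00588² + 0.04118² + 0.08824² + 0.01176² = 0.51502 + 0.00678 + 0.00014 + 0.00125 + 0.00003 + 0.00003 + 0.00170 + 0.00779 + 0.00014 = 0.53287.
So 1/D = 1.8766, i.e. 1.88 to 2 decimal places.

1.88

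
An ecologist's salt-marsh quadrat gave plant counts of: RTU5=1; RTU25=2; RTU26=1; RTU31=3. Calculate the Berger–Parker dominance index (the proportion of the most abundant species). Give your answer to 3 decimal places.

Total N = 1+2+1+3 = 7, so the proportions are 0.14286, 0.28571, 0.14286, 0.42857 (working shown to 5 dp, full precision carried).
The largest proportion is 0.42857, i.e. d = 0.429 to 3 decimal places.

0.429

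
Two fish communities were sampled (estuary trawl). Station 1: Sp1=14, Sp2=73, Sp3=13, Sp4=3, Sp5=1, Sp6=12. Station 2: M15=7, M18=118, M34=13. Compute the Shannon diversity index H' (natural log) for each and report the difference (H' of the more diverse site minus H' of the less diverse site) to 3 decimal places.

Station 1: N=116, proportions 0.12069, 0.62931, 0.11207, 0.02586, 0.00862, 0.10345, giving H' = 1.16213 (working shown to 5 dp, full precision carried).
Station 2: N=138, proportions 0.05072, 0.85507, 0.0942, giving H' = 0.50764.
Difference = |1.16213 − 0.50764| = 0.65449, i.e. 0.654 to 3 decimal places.

0.654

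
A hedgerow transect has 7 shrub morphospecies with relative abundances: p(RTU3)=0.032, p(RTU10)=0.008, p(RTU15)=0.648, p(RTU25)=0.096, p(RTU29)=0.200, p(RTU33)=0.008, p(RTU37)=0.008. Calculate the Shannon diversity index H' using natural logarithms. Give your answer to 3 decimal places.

1.054

Each pᵢ ln pᵢ term (working shown to 5 dp, full precision carried): 0.032×(-3.44202)=-0.11014, 0.008×(-4.82831)=-0.03863, 0.648×(-0.43386)=-0.28114, 0.096×(-2.34341)=-0.22497, 0.2×(-1.60944)=-0.32189, 0.008×(-4.82831)=-0.03863, 0.008×(-4.82831)=-0.03863.
Sum = -1.05402, so H' = 1.054.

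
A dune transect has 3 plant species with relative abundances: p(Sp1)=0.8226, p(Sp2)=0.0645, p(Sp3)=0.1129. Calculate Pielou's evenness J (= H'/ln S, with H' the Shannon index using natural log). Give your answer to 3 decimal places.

H' = −Σ pᵢ ln pᵢ = −((-0.16064) + (-0.17680) + (-0.24626)) = 0.58371 (working shown to 5 dp, full precision carried).
With S = 3 species, ln S = 1.09861, so J = 0.58371/1.09861 = 0.53131, i.e. 0.531 to 3 decimal places.

0.531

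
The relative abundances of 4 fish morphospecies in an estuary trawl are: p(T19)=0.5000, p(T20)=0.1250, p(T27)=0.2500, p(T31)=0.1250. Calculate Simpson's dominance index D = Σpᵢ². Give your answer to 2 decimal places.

D = 0.5² + 0.125² + 0.25² + 0.125² = 0.2500 + 0.0156 + 0.0625 + 0.0156 = 0.3438 (working shown to 4 dp, full precision carried).
To 2 decimal places, D = 0.34.

0.34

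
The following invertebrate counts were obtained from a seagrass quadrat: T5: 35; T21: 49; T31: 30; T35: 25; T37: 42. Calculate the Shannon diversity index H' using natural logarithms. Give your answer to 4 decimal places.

1.5818

Total N = 35+49+30+25+42 = 181, so the proportions are 0.19337, 0.270718, 0.165746, 0.138122, 0.232044 (working shown to 6 dp, full precision carried).
Each pᵢ ln pᵢ term: 0.19337×(-1.643149)=-0.317736, 0.270718×(-1.306677)=-0.353741, 0.165746×(-1.797300)=-0.297895, 0.138122×(-1.979621)=-0.273428, 0.232044×(-1.460827)=-0.338977.
Sum = -1.581777, so H' = 1.5818.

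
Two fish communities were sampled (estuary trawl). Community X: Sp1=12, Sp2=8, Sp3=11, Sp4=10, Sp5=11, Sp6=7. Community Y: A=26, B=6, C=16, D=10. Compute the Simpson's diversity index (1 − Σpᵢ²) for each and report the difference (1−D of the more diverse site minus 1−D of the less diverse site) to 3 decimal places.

Community X: N=59, proportions 0.20339, 0.13559, 0.18644, 0.16949, 0.18644, 0.11864, giving 1−D = 0.82792 (working shown to 5 dp, full precision carried).
Community Y: N=58, proportions 0.44828, 0.10345, 0.27586, 0.17241, giving 1−D = 0.68252.
Difference = |0.82792 − 0.68252| = 0.14540, i.e. 0.145 to 3 decimal places.

0.145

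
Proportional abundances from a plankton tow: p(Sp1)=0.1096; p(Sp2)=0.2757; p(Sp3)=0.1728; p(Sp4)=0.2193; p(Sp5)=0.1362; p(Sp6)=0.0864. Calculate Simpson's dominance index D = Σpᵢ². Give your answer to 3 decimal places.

0.192

D = 0.1096² + 0.2757² + 0.1728² + 0.2193² + 0.1362² + 0.0864² = 0.01201 + 0.07601 + 0.02986 + 0.04809 + 0.01855 + 0.00746 = 0.19199 (working shown to 5 dp, full precision carried).
To 3 decimal places, D = 0.192.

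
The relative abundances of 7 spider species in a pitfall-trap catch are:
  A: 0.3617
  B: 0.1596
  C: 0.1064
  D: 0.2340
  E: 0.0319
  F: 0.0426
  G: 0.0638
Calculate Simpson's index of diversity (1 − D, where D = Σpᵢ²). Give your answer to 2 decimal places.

D = 0.3617² + 0.1596² + 0.1064² + 0.234² + 0.0319² + 0.0426² + 0.0638² = 0.1308 + 0.0255 + 0.0113 + 0.0548 + 0.0010 + 0.0018 + 0.0041 = 0.2293 (working shown to 4 dp, full precision carried).
So 1 − D = 0.7707, i.e. 0.77 to 2 decimal places.

0.77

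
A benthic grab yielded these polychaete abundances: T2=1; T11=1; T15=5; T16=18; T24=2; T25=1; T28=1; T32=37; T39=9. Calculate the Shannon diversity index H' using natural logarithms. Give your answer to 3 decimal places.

1.453

Total N = 1+1+5+18+2+1+1+37+9 = 75, so the proportions are 0.01333, 0.01333, 0.06667, 0.24, 0.02667, 0.01333, 0.01333, 0.49333, 0.12 (working shown to 5 dp, full precision carried).
Each pᵢ ln pᵢ term: 0.01333×(-4.31749)=-0.05757, 0.01333×(-4.31749)=-0.05757, 0.06667×(-2.70805)=-0.18054, 0.24×(-1.42712)=-0.34251, 0.02667×(-3.62434)=-0.09665, 0.01333×(-4.31749)=-0.05757, 0.01333×(-4.31749)=-0.05757, 0.49333×(-0.70657)=-0.34857, 0.12×(-2.12026)=-0.25443.
Sum = -1.45297, so H' = 1.453.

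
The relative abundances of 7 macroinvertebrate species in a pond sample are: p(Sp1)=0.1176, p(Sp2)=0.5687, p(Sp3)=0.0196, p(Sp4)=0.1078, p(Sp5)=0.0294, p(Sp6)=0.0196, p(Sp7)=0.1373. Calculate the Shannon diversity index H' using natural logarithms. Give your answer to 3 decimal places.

1.343

Each pᵢ ln pᵢ term (working shown to 5 dp, full precision carried): 0.1176×(-2.14047)=-0.25172, 0.5687×(-0.56440)=-0.32098, 0.0196×(-3.93223)=-0.07707, 0.1078×(-2.22748)=-0.24012, 0.0294×(-3.52676)=-0.10369, 0.0196×(-3.93223)=-0.07707, 0.1373×(-1.98559)=-0.27262.
Sum = -1.34327, so H' = 1.343.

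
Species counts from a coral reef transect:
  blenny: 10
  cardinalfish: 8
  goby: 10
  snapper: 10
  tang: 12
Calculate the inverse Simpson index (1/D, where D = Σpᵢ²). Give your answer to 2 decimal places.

Total N = 10+8+10+10+12 = 50, so the proportions are 0.2, 0.16, 0.2, 0.2, 0.24 (working shown to 6 dp, full precision carried).
D = 0.2² + 0.16² + 0.2² + 0.2² + 0.24² = 0.040000 + 0.025600 + 0.040000 + 0.040000 + 0.057600 = 0.203200.
So 1/D = 4.9213, i.e. 4.92 to 2 decimal places.

4.92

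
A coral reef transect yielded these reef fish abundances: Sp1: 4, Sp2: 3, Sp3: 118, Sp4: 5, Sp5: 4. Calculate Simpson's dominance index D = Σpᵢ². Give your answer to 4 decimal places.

Total N = 4+3+118+5+4 = 134, so the proportions are 0.029851, 0.022388, 0.880597, 0.037313, 0.029851 (working shown to 6 dp, full precision carried).
D = 0.029851² + 0.022388² + 0.880597² + 0.037313² + 0.029851² = 0.000891 + 0.000501 + 0.775451 + 0.001392 + 0.000891 = 0.779127.
To 4 decimal places, D = 0.7791.

0.7791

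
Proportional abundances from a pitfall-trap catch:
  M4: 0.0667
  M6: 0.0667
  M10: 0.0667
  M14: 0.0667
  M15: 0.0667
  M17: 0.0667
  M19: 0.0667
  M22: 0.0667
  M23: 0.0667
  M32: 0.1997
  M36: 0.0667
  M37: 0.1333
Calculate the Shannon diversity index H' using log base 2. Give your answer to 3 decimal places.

Each pᵢ log₂ pᵢ term (working shown to 5 dp, full precision carried): 0.0667×(-3.90617)=-0.26054, 0.0667×(-3.90617)=-0.26054, 0.0667×(-3.90617)=-0.26054, 0.0667×(-3.90617)=-0.26054, 0.0667×(-3.90617)=-0.26054, 0.0667×(-3.90617)=-0.26054, 0.0667×(-3.90617)=-0.26054, 0.0667×(-3.90617)=-0.26054, 0.0667×(-3.90617)=-0.26054, 0.1997×(-2.32409)=-0.46412, 0.0667×(-3.90617)=-0.26054, 0.1333×(-2.90725)=-0.38754.
Sum = -3.45707, so H' = 3.457.

3.457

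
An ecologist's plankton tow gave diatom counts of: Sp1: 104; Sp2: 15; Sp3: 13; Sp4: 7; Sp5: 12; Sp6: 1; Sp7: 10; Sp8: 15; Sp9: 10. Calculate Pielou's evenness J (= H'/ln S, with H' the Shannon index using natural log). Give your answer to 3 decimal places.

0.709

Total N = 104+15+13+7+12+1+10+15+10 = 187, so the proportions are 0.55615, 0.08021, 0.06952, 0.03743, 0.06417, 0.00535, 0.05348, 0.08021, 0.05348 (working shown to 5 dp, full precision carried).
H' = −Σ pᵢ ln pᵢ = −((-0.32630) + (-0.20238) + (-0.18535) + (-0.12298) + (-0.17623) + (-0.02797) + (-0.15661) + (-0.20238) + (-0.15661)) = 1.55681.
With S = 9 species, ln S = 2.19722, so J = 1.55681/2.19722 = 0.70853, i.e. 0.709 to 3 decimal places.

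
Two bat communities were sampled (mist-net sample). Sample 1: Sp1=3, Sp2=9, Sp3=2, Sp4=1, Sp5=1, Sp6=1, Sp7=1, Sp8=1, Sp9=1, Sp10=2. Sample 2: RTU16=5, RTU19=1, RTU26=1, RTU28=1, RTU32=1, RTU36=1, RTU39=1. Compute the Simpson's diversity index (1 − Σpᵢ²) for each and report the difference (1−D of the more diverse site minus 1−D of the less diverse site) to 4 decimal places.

Sample 1: N=22, proportions 0.136364, 0.409091, 0.090909, 0.045455, 0.045455, 0.045455, 0.045455, 0.045455, 0.045455, 0.090909, giving 1−D = 0.785124 (working shown to 6 dp, full precision carried).
Sample 2: N=11, proportions 0.454545, 0.090909, 0.090909, 0.090909, 0.090909, 0.090909, 0.090909, giving 1−D = 0.743802.
Difference = |0.785124 − 0.743802| = 0.041322, i.e. 0.0413 to 4 decimal places.

0.0413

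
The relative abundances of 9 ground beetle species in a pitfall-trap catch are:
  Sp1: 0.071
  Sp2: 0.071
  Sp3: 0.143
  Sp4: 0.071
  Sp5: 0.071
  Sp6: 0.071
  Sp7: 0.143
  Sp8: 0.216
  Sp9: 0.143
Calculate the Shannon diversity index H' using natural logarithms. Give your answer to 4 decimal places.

2.1044

Each pᵢ ln pᵢ term (working shown to 6 dp, full precision carried): 0.071×(-2.645075)=-0.187800, 0.071×(-2.645075)=-0.187800, 0.143×(-1.944911)=-0.278122, 0.071×(-2.645075)=-0.187800, 0.071×(-2.645075)=-0.187800, 0.071×(-2.645075)=-0.187800, 0.143×(-1.944911)=-0.278122, 0.216×(-1.532477)=-0.331015, 0.143×(-1.944911)=-0.278122.
Sum = -2.104383, so H' = 2.1044.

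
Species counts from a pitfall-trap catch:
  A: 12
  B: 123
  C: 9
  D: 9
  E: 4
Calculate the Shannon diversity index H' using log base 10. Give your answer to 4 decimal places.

0.3514

Total N = 12+123+9+9+4 = 157, so the proportions are 0.076433, 0.783439, 0.057325, 0.057325, 0.025478 (working shown to 6 dp, full precision carried).
Each pᵢ log₁₀ pᵢ term: 0.076433×(-1.116718)=-0.085354, 0.783439×(-0.105995)=-0.083040, 0.057325×(-1.241657)=-0.071178, 0.057325×(-1.241657)=-0.071178, 0.025478×(-1.593840)=-0.040607.
Sum = -0.351358, so H' = 0.3514.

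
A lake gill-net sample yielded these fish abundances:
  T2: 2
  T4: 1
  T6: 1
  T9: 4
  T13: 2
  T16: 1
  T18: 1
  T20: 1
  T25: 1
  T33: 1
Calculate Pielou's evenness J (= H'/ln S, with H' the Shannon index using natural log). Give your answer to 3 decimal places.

0.935

Total N = 2+1+1+4+2+1+1+1+1+1 = 15, so the proportions are 0.13333, 0.06667, 0.06667, 0.26667, 0.13333, 0.06667, 0.06667, 0.06667, 0.06667, 0.06667 (working shown to 5 dp, full precision carried).
H' = −Σ pᵢ ln pᵢ = −((-0.26865) + (-0.18054) + (-0.18054) + (-0.35247) + (-0.26865) + (-0.18054) + (-0.18054) + (-0.18054) + (-0.18054) + (-0.18054)) = 2.15353.
With S = 10 species, ln S = 2.30259, so J = 2.15353/2.30259 = 0.93527, i.e. 0.935 to 3 decimal places.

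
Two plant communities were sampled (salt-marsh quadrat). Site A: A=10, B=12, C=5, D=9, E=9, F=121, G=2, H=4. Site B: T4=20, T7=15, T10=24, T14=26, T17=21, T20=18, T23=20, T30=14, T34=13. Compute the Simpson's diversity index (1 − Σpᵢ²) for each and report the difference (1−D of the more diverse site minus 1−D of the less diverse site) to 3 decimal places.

0.394

Site A: N=172, proportions 0.05814, 0.06977, 0.02907, 0.05233, 0.05233, 0.70349, 0.01163, 0.02326, giving 1−D = 0.48986 (working shown to 5 dp, full precision carried).
Site B: N=171, proportions 0.11696, 0.08772, 0.14035, 0.15205, 0.12281, 0.10526, 0.11696, 0.08187, 0.07602, giving 1−D = 0.88349.
Difference = |0.48986 − 0.88349| = 0.39363, i.e. 0.394 to 3 decimal places.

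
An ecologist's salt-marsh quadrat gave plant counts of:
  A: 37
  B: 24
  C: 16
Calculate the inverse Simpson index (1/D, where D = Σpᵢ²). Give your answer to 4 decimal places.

2.6938

Total N = 37+24+16 = 77, so the proportions are 0.4805195, 0.3116883, 0.2077922 (working shown to 7 dp, full precision carried).
D = 0.4805195² + 0.3116883² + 0.2077922² = 0.2308990 + 0.0971496 + 0.0431776 = 0.3712262.
So 1/D = 2.693776, i.e. 2.6938 to 4 decimal places.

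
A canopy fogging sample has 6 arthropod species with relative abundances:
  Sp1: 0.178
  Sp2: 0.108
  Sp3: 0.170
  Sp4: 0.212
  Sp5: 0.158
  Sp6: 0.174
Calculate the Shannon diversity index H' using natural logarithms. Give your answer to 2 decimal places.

Each pᵢ ln pᵢ term (working shown to 4 dp, full precision carried): 0.178×(-1.7260)=-0.3072, 0.108×(-2.2256)=-0.2404, 0.17×(-1.7720)=-0.3012, 0.212×(-1.5512)=-0.3288, 0.158×(-1.8452)=-0.2915, 0.174×(-1.7487)=-0.3043.
Sum = -1.7735, so H' = 1.77.

1.77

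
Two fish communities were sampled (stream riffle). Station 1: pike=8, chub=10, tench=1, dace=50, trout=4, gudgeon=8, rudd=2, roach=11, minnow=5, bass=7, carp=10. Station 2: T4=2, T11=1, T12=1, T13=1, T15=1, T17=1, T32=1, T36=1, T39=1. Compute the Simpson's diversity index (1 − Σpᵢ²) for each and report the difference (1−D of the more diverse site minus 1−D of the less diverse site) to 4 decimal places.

Station 1: N=116, proportions 0.068966, 0.086207, 0.008621, 0.431034, 0.034483, 0.068966, 0.017241, 0.094828, 0.043103, 0.060345, 0.086207, giving 1−D = 0.773781 (working shown to 6 dp, full precision carried).
Station 2: N=10, proportions 0.2, 0.1, 0.1, 0.1, 0.1, 0.1, 0.1, 0.1, 0.1, giving 1−D = 0.880000.
Difference = |0.773781 − 0.880000| = 0.106219, i.e. 0.1062 to 4 decimal places.

0.1062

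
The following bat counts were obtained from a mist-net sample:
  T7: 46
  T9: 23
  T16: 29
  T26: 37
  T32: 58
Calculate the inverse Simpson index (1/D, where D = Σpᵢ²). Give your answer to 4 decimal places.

Total N = 46+23+29+37+58 = 193, so the proportions are 0.23834197, 0.11917098, 0.15025907, 0.19170984, 0.30051813 (working shown to 8 dp, full precision carried).
D = 0.23834197² + 0.11917098² + 0.15025907² + 0.19170984² + 0.30051813² = 0.05680689 + 0.01420172 + 0.02257779 + 0.03675266 + 0.09031115 = 0.22065022.
So 1/D = 4.532060, i.e. 4.5321 to 4 decimal places.

4.5321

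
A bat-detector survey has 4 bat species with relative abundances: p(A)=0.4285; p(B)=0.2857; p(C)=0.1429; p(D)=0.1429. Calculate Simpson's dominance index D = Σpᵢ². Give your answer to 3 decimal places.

D = 0.4285² + 0.2857² + 0.1429² + 0.1429² = 0.18361 + 0.08162 + 0.02042 + 0.02042 = 0.30608 (working shown to 5 dp, full precision carried).
To 3 decimal places, D = 0.306.

0.306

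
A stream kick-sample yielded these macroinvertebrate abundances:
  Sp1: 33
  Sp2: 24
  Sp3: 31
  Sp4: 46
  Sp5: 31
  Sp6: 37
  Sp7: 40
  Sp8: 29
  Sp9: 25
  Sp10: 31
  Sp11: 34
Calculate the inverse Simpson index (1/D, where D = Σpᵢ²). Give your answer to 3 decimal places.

Total N = 33+24+31+46+31+37+40+29+25+31+34 = 361, so the proportions are 0.09141274, 0.06648199, 0.08587258, 0.12742382, 0.08587258, 0.10249307, 0.11080332, 0.08033241, 0.06925208, 0.08587258, 0.09418283 (working shown to 8 dp, full precision carried).
D = 0.09141274² + 0.06648199² + 0.08587258² + 0.12742382² + 0.08587258² + 0.10249307² + 0.11080332² + 0.08033241² + 0.06925208² + 0.08587258² + 0.09418283² = 0.00835629 + 0.00441986 + 0.00737410 + 0.01623683 + 0.00737410 + 0.01050483 + 0.01227738 + 0.00645330 + 0.00479585 + 0.00737410 + 0.00887040 = 0.09403703.
So 1/D = 10.63411, i.e. 10.634 to 3 decimal places.

10.634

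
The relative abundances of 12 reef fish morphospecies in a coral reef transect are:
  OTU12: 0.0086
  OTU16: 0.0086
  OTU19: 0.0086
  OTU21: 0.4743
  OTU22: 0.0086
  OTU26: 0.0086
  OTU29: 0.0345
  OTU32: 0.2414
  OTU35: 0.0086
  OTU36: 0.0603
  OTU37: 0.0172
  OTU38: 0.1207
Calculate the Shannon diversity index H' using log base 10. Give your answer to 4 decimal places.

Each pᵢ log₁₀ pᵢ term (working shown to 6 dp, full precision carried): 0.0086×(-2.065502)=-0.017763, 0.0086×(-2.065502)=-0.017763, 0.0086×(-2.065502)=-0.017763, 0.4743×(-0.323947)=-0.153648, 0.0086×(-2.065502)=-0.017763, 0.0086×(-2.065502)=-0.017763, 0.0345×(-1.462181)=-0.050445, 0.2414×(-0.617263)=-0.149007, 0.0086×(-2.065502)=-0.017763, 0.0603×(-1.219683)=-0.073547, 0.0172×(-1.764472)=-0.030349, 0.1207×(-0.918293)=-0.110838.
Sum = -0.674414, so H' = 0.6744.

0.6744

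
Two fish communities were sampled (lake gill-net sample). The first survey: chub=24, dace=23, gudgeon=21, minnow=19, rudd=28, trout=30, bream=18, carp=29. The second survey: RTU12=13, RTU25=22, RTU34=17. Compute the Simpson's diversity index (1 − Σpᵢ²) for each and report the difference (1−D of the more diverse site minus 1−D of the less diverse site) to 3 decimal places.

The first survey: N=192, proportions 0.125, 0.11979, 0.10938, 0.09896, 0.14583, 0.15625, 0.09375, 0.15104, giving 1−D = 0.87099 (working shown to 5 dp, full precision carried).
The second survey: N=52, proportions 0.25, 0.42308, 0.32692, giving 1−D = 0.65163.
Difference = |0.87099 − 0.65163| = 0.21936, i.e. 0.219 to 3 decimal places.

0.219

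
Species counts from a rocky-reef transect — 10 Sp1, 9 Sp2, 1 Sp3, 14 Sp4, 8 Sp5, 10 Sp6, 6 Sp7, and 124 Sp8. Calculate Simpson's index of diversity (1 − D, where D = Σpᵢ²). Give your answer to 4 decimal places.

0.5184

Total N = 10+9+1+14+8+10+6+124 = 182, so the proportions are 0.054945, 0.049451, 0.005495, 0.076923, 0.043956, 0.054945, 0.032967, 0.681319 (working shown to 6 dp, full precision carried).
D = 0.054945² + 0.049451² + 0.005495² + 0.076923² + 0.043956² + 0.054945² + 0.032967² + 0.681319² = 0.003019 + 0.002445 + 0.000030 + 0.005917 + 0.001932 + 0.003019 + 0.001087 + 0.464195 = 0.481645.
So 1 − D = 0.518355, i.e. 0.5184 to 4 decimal places.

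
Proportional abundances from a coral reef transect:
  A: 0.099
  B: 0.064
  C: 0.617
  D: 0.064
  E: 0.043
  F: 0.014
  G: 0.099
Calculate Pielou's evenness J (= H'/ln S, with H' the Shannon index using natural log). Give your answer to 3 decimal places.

H' = −Σ pᵢ ln pᵢ = −((-0.22895) + (-0.17593) + (-0.29794) + (-0.17593) + (-0.13530) + (-0.05976) + (-0.22895)) = 1.30276 (working shown to 5 dp, full precision carried).
With S = 7 species, ln S = 1.94591, so J = 1.30276/1.94591 = 0.66949, i.e. 0.669 to 3 decimal places.

0.669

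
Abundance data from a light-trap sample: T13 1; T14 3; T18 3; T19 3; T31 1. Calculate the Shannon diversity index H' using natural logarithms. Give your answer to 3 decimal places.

1.499

Total N = 1+3+3+3+1 = 11, so the proportions are 0.09091, 0.27273, 0.27273, 0.27273, 0.09091 (working shown to 5 dp, full precision carried).
Each pᵢ ln pᵢ term: 0.09091×(-2.39790)=-0.21799, 0.27273×(-1.29928)=-0.35435, 0.27273×(-1.29928)=-0.35435, 0.27273×(-1.29928)=-0.35435, 0.09091×(-2.39790)=-0.21799.
Sum = -1.49903, so H' = 1.499.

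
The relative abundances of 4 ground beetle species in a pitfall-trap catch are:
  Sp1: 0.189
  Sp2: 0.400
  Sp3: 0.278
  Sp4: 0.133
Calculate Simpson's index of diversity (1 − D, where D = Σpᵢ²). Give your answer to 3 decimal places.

D = 0.189² + 0.4² + 0.278² + 0.133² = 0.03572 + 0.16000 + 0.07728 + 0.01769 = 0.29069 (working shown to 5 dp, full precision carried).
So 1 − D = 0.70931, i.e. 0.709 to 3 decimal places.

0.709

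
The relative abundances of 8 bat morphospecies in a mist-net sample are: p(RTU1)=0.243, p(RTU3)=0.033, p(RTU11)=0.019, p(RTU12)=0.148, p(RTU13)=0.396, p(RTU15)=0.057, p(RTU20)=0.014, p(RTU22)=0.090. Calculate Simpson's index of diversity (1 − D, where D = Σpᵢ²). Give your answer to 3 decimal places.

D = 0.243² + 0.033² + 0.019² + 0.148² + 0.396² + 0.057² + 0.014² + 0.09² = 0.05905 + 0.00109 + 0.00036 + 0.02190 + 0.15682 + 0.00325 + 0.00020 + 0.00810 = 0.25076 (working shown to 5 dp, full precision carried).
So 1 − D = 0.74924, i.e. 0.749 to 3 decimal places.

0.749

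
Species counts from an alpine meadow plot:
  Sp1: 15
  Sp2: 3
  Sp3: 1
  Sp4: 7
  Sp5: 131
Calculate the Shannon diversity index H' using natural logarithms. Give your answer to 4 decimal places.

Total N = 15+3+1+7+131 = 157, so the proportions are 0.095541, 0.019108, 0.006369, 0.044586, 0.834395 (working shown to 6 dp, full precision carried).
Each pᵢ ln pᵢ term: 0.095541×(-2.348196)=-0.224350, 0.019108×(-3.957634)=-0.075624, 0.006369×(-5.056246)=-0.032205, 0.044586×(-3.110336)=-0.138677, 0.834395×(-0.181048)=-0.151066.
Sum = -0.621922, so H' = 0.6219.

0.6219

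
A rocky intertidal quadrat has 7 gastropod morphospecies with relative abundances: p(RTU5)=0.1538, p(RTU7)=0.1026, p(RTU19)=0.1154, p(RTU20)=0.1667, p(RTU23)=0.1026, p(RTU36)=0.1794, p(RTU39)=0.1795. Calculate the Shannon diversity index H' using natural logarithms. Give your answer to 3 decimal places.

1.920

Each pᵢ ln pᵢ term (working shown to 5 dp, full precision carried): 0.1538×(-1.87210)=-0.28793, 0.1026×(-2.27692)=-0.23361, 0.1154×(-2.15935)=-0.24919, 0.1667×(-1.79156)=-0.29865, 0.1026×(-2.27692)=-0.23361, 0.1794×(-1.71814)=-0.30823, 0.1795×(-1.71758)=-0.30831.
Sum = -1.91953, so H' = 1.920.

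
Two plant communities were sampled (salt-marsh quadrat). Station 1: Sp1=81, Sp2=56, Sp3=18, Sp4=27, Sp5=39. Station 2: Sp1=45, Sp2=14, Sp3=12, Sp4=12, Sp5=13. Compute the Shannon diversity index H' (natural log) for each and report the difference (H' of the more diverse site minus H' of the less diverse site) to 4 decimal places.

Station 1: N=221, proportions 0.366516, 0.253394, 0.081448, 0.122172, 0.176471, giving H' = 1.482944 (working shown to 6 dp, full precision carried).
Station 2: N=96, proportions 0.46875, 0.145833, 0.125, 0.125, 0.135417, giving H' = 1.426549.
Difference = |1.482944 − 1.426549| = 0.056395, i.e. 0.0564 to 4 decimal places.

0.0564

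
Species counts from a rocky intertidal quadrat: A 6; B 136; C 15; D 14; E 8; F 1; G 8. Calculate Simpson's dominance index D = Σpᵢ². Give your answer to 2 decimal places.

Total N = 6+136+15+14+8+1+8 = 188, so the proportions are 0.0319, 0.7234, 0.0798, 0.0745, 0.0426, 0.0053, 0.0426 (working shown to 4 dp, full precision carried).
D = 0.0319² + 0.7234² + 0.0798² + 0.0745² + 0.0426² + 0.0053² + 0.0426² = 0.0010 + 0.5233 + 0.0064 + 0.0055 + 0.0018 + 0.0000 + 0.0018 = 0.5399.
To 2 decimal places, D = 0.54.

0.54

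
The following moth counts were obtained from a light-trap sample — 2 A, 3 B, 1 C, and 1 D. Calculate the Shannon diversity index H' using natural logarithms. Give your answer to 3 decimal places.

Total N = 2+3+1+1 = 7, so the proportions are 0.28571, 0.42857, 0.14286, 0.14286 (working shown to 5 dp, full precision carried).
Each pᵢ ln pᵢ term: 0.28571×(-1.25276)=-0.35793, 0.42857×(-0.84730)=-0.36313, 0.14286×(-1.94591)=-0.27799, 0.14286×(-1.94591)=-0.27799.
Sum = -1.27703, so H' = 1.277.

1.277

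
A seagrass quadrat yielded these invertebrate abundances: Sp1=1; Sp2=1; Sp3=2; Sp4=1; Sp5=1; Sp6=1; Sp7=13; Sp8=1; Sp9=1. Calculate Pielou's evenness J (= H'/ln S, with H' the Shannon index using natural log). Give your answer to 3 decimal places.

Total N = 1+1+2+1+1+1+13+1+1 = 22, so the proportions are 0.04545, 0.04545, 0.09091, 0.04545, 0.04545, 0.04545, 0.59091, 0.04545, 0.04545 (working shown to 5 dp, full precision carried).
H' = −Σ pᵢ ln pᵢ = −((-0.14050) + (-0.14050) + (-0.21799) + (-0.14050) + (-0.14050) + (-0.14050) + (-0.31087) + (-0.14050) + (-0.14050)) = 1.51238.
With S = 9 species, ln S = 2.19722, so J = 1.51238/2.19722 = 0.68831, i.e. 0.688 to 3 decimal places.

0.688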